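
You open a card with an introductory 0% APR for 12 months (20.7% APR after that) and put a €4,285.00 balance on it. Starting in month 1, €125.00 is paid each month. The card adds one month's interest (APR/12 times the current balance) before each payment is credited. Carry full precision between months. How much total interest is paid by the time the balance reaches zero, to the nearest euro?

€760

Promo months 1–12 at r₀ = 0%/12 = 0; months 13+ at r₁ = 20.7%/12 = 0.01725.
After month 12 (no interest yet): B = €4,285.00 − 12·€125.00 = €2,785.00.
Then at r₁ with €125.00/mo: n₂ = −ln(1 − r₁·B/P)/ln(1+r₁) ≈ 28.36 → 29 more payments.
Total paid = 40·€125.00 + €45.29 = €5,045.29; interest = €5,045.29 − €4,285.00 = €760.29.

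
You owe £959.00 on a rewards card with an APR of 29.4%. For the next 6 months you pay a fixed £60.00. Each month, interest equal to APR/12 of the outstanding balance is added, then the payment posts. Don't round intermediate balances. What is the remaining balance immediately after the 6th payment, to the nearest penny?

£726.11

Monthly rate r = 29.4%/12 = 2.45% = 0.0245.
Each month: B ← B·(1+r) − £60.00.
Month 1: interest £23.50; balance after payment £922.50.
Month 2: interest £22.60; balance after payment £885.10.
Month 3: interest £21.68; balance after payment £846.78.
Month 4: interest £20.75; balance after payment £807.53.
Month 5: interest £19.78; balance after payment £767.31.
Month 6: interest £18.80; balance after payment £726.11.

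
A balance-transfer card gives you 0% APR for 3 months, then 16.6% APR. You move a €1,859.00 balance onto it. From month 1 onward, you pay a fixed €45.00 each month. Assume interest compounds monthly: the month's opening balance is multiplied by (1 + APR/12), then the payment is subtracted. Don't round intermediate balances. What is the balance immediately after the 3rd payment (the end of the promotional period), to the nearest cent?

€1,724.00

Promo months 1–3 at r₀ = 0%/12 = 0; months 4+ at r₁ = 16.6%/12 = 0.0138333.
After month 3 (no interest yet): B = €1,859.00 − 3·€45.00 = €1,724.00.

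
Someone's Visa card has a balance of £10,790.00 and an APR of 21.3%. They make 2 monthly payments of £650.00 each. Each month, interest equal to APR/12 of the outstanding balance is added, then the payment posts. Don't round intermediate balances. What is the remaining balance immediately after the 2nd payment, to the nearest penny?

£9,864.91

Monthly rate r = 21.3%/12 = 1.775% = 0.01775.
Each month: B ← B·(1+r) − £650.00.
Month 1: interest £191.52; balance after payment £10,331.52.
Month 2: interest £183.38; balance after payment £9,864.91.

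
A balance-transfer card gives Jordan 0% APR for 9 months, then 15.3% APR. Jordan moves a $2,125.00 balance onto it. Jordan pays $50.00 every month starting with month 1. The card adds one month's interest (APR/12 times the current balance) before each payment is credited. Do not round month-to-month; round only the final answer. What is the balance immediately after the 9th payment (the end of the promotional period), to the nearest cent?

Promo months 1–9 at r₀ = 0%/12 = 0; months 10+ at r₁ = 15.3%/12 = 0.01275.
After month 9 (no interest yet): B = $2,125.00 − 9·$50.00 = $1,675.00.

$1,675.00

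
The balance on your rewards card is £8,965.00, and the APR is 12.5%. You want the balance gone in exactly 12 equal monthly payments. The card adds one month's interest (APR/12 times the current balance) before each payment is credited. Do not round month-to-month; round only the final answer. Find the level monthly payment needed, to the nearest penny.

£798.63

Monthly rate r = 12.5%/12 = 1.04167% = 0.0104167.
Level-payment amortization: P = B₀·r / (1 − (1+r)^(−n)) = 8965.00·0.0104167 / (1 − 1.01042^(−12)).
Denominator 1 − (1+r)^(−12) = 0.11693233.
P = 93.3854 / 0.11693233 ≈ 798.63.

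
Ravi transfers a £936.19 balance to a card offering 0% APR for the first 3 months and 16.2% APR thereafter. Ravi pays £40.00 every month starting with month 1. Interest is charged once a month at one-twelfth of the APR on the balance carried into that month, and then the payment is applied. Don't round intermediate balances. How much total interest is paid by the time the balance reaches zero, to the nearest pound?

Promo months 1–3 at r₀ = 0%/12 = 0; months 4+ at r₁ = 16.2%/12 = 0.0135.
After month 3 (no interest yet): B = £936.19 − 3·£40.00 = £816.19.
Then at r₁ with £40.00/mo: n₂ = −ln(1 − r₁·B/P)/ln(1+r₁) ≈ 24.03 → 25 more payments.
Total paid = 27·£40.00 + £1.18 = £1,081.18; interest = £1,081.18 − £936.19 = £144.99.

£145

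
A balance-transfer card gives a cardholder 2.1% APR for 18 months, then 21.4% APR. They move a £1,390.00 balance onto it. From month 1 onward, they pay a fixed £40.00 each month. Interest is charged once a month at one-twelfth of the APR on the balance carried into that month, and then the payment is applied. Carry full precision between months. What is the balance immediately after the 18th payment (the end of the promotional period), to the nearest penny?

Promo months 1–18 at r₀ = 2.1%/12 = 0.00175; months 19+ at r₁ = 21.4%/12 = 0.0178333.
After month 18: iterate B ← B·(1+r₀) − £40.00 for 18 months → £703.63.

£703.63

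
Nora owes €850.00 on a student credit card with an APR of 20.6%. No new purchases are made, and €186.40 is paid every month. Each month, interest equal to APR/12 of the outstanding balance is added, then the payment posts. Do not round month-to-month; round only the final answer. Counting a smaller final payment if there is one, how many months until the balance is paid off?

5 months

Monthly rate r = 20.6%/12 = 1.71667% = 0.0171667.
Recurrence: B ← B·(1+r) − €186.40.
Month 1: interest €14.59; balance after payment €678.19.
Month 2: interest €11.64; balance after payment €503.43.
Month 3: interest €8.64; balance after payment €325.68.
Month 4: interest €5.59; balance after payment €144.87.
Month 5: interest €2.49; balance after payment €0.00.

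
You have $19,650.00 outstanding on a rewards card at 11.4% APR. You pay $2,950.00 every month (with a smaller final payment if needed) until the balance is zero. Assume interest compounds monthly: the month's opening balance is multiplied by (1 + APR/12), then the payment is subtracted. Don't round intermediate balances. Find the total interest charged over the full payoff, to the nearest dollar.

$747

Monthly rate r = 11.4%/12 = 0.95% = 0.0095.
Payoff takes n = ⌈−ln(1 − rB₀/P)/ln(1+r)⌉ = ⌈6.914⌉ = 7 payments; the last is $2,696.63.
Total paid = 6·$2,950.00 + $2,696.63 = $20,396.63.
Total interest = total paid − principal = $20,396.63 − $19,650.00 = $746.63.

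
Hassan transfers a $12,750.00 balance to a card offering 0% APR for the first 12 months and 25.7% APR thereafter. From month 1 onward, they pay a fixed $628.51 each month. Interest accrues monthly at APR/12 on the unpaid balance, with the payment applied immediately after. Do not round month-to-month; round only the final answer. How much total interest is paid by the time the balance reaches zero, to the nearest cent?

Promo months 1–12 at r₀ = 0%/12 = 0; months 13+ at r₁ = 25.7%/12 = 0.0214167.
After month 12 (no interest yet): B = $12,750.00 − 12·$628.51 = $5,207.88.
Then at r₁ with $628.51/mo: n₂ = −ln(1 − r₁·B/P)/ln(1+r₁) ≈ 9.22 → 10 more payments.
Total paid = 21·$628.51 + $138.86 = $13,337.57; interest = $13,337.57 − $12,750.00 = $587.57.

$587.57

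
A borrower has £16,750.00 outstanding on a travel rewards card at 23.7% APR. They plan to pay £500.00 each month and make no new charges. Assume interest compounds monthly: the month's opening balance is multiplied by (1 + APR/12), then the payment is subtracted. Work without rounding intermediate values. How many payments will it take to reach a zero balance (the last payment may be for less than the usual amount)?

56 payments

Monthly rate r = 23.7%/12 = 1.975% = 0.01975.
Recurrence: B ← B·(1+r) − £500.00.
Month 1: interest £330.81; balance after payment £16,580.81.
Month 2: interest £327.47; balance after payment £16,408.28.
Closed form: n = −ln(1 − rB₀/P)/ln(1+r) = −ln(0.33837)/ln(1.01975) ≈ 55.406, so the balance reaches zero during payment 56.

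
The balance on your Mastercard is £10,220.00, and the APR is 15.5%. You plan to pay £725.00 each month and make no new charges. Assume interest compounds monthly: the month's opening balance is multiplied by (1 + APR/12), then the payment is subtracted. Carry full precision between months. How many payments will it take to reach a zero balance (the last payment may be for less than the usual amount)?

16 payments

Monthly rate r = 15.5%/12 = 1.29167% = 0.0129167.
Recurrence: B ← B·(1+r) − £725.00.
Month 1: interest £132.01; balance after payment £9,627.01.
Month 2: interest £124.35; balance after payment £9,026.36.
Closed form: n = −ln(1 − rB₀/P)/ln(1+r) = −ln(0.81792)/ln(1.01292) ≈ 15.661, so the balance reaches zero during payment 16.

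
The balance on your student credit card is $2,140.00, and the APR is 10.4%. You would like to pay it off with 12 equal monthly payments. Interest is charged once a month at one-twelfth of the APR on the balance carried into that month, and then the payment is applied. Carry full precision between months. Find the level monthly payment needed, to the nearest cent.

$188.54

Monthly rate r = 10.4%/12 = 0.866667% = 0.00866667.
Level-payment amortization: P = B₀·r / (1 − (1+r)^(−n)) = 2140.00·0.00866667 / (1 − 1.00867^(−12)).
Denominator 1 − (1+r)^(−12) = 0.0983707914.
P = 18.5467 / 0.0983707914 ≈ 188.54.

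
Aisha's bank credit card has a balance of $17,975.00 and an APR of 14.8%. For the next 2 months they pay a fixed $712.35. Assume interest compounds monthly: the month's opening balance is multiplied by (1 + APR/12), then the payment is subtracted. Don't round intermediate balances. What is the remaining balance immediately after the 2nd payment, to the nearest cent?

$16,987.63

Monthly rate r = 14.8%/12 = 1.23333% = 0.0123333.
Each month: B ← B·(1+r) − $712.35.
Month 1: interest $221.69; balance after payment $17,484.34.
Month 2: interest $215.64; balance after payment $16,987.63.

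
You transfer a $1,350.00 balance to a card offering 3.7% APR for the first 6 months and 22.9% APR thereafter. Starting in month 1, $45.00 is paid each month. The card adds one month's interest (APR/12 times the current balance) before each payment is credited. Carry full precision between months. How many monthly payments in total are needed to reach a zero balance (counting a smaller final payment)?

Promo months 1–6 at r₀ = 3.7%/12 = 0.00308333; months 7+ at r₁ = 22.9%/12 = 0.0190833.
After month 6: iterate B ← B·(1+r₀) − $45.00 for 6 months → $1,103.08.
Then at r₁ with $45.00/mo: n₂ = −ln(1 − r₁·B/P)/ln(1+r₁) ≈ 33.36 → 34 more payments.

40 months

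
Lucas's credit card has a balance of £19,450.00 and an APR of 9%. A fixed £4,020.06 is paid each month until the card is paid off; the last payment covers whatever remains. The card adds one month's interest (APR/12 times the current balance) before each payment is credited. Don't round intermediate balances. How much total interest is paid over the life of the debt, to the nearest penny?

Monthly rate r = 9%/12 = 0.75% = 0.0075.
Payoff takes n = ⌈−ln(1 − rB₀/P)/ln(1+r)⌉ = ⌈4.947⌉ = 5 payments; the last is £3,806.38.
Total paid = 4·£4,020.06 + £3,806.38 = £19,886.62.
Total interest = total paid − principal = £19,886.62 − £19,450.00 = £436.62.

£436.62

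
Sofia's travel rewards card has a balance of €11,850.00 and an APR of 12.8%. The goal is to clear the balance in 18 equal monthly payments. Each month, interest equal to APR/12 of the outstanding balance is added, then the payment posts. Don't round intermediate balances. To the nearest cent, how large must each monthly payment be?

Monthly rate r = 12.8%/12 = 1.06667% = 0.0106667.
Level-payment amortization: P = B₀·r / (1 − (1+r)^(−n)) = 11850.00·0.0106667 / (1 − 1.01067^(−18)).
Denominator 1 − (1+r)^(−18) = 0.173853553.
P = 126.4 / 0.173853553 ≈ 727.05.

€727.05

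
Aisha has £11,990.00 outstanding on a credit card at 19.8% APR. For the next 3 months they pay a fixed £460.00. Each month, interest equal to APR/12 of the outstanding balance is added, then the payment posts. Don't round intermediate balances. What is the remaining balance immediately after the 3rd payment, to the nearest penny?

£11,190.46

Monthly rate r = 19.8%/12 = 1.65% = 0.0165.
Each month: B ← B·(1+r) − £460.00.
Month 1: interest £197.84; balance after payment £11,727.83.
Month 2: interest £193.51; balance after payment £11,461.34.
Month 3: interest £189.11; balance after payment £11,190.46.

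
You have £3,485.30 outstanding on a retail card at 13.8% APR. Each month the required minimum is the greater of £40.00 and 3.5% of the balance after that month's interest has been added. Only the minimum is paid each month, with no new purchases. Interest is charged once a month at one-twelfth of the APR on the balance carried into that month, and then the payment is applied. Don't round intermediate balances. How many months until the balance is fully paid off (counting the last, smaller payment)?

Monthly rate r = 13.8%/12 = 1.15% = 0.0115.
While 3.5% of the post-interest balance exceeds £40.00, each month B ← (B·(1+r))·(1 − 0.035), i.e. B shrinks by the factor (1+r)·0.965 = 0.9761.
This holds for months 1–47. Entering month 48 the balance is £1,117.95; 3.5% of the post-interest balance is now below £40.00, so the flat £40.00 minimum applies from here.
From month 48 a fixed £40.00 at rate r clears £1,117.95 in 34 more payments. Total: 47 + 34 = 81 months.

81 months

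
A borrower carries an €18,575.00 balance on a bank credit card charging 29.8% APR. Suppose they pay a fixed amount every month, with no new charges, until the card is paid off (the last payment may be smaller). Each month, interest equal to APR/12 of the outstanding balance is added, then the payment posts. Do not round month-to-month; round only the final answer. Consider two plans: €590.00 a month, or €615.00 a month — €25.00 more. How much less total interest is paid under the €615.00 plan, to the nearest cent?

€1,856.43

Monthly rate r = 29.8%/12 = 2.48333% = 0.0248333.
At €590.00/mo: n = ⌈−ln(1 − rB₀/P)/ln(1+r)⌉ = 63 payments (last €39.33); total interest = total paid − €18,575.00 = €18,044.33.
At €615.00/mo: 57 payments (last €322.90); total interest €16,187.90.
Interest saved = €18,044.33 − €16,187.90 = €1,856.43.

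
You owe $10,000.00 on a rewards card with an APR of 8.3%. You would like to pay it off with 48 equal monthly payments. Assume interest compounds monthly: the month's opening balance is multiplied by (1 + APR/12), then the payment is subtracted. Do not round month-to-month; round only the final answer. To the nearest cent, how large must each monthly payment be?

$245.54

Monthly rate r = 8.3%/12 = 0.691667% = 0.00691667.
Level-payment amortization: P = B₀·r / (1 − (1+r)^(−n)) = 10000.00·0.00691667 / (1 − 1.00692^(−48)).
Denominator 1 − (1+r)^(−48) = 0.281692192.
P = 69.1667 / 0.281692192 ≈ 245.54.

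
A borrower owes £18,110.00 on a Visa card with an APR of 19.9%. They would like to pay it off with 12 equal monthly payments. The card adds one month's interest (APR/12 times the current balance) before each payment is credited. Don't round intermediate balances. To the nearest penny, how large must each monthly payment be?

£1,676.74

Monthly rate r = 19.9%/12 = 1.65833% = 0.0165833.
Level-payment amortization: P = B₀·r / (1 − (1+r)^(−n)) = 18110.00·0.0165833 / (1 − 1.01658^(−12)).
Denominator 1 − (1+r)^(−12) = 0.17911149.
P = 300.324 / 0.17911149 ≈ 1676.74.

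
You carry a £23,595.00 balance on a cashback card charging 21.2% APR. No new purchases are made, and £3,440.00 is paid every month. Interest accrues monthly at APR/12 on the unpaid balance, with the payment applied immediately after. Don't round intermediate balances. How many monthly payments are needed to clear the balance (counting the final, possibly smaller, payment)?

Monthly rate r = 21.2%/12 = 1.76667% = 0.0176667.
Recurrence: B ← B·(1+r) − £3,440.00.
Month 1: interest £416.85; balance after payment £20,571.85.
Month 2: interest £363.44; balance after payment £17,495.28.
Closed form: n = −ln(1 − rB₀/P)/ln(1+r) = −ln(0.87882)/ln(1.01767) ≈ 7.376, so the balance reaches zero during payment 8.

8 months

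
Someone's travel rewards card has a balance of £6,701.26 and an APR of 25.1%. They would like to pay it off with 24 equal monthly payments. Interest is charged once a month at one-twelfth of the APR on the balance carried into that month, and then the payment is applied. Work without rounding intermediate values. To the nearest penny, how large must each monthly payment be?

Monthly rate r = 25.1%/12 = 2.09167% = 0.0209167.
Level-payment amortization: P = B₀·r / (1 − (1+r)^(−n)) = 6701.26·0.0209167 / (1 − 1.02092^(−24)).
Denominator 1 − (1+r)^(−24) = 0.391538718.
P = 140.168 / 0.391538718 ≈ 357.99.

£357.99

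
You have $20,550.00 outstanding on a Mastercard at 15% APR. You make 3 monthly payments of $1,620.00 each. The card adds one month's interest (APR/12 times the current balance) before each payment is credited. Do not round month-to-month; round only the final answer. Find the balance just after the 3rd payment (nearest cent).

Monthly rate r = 15%/12 = 1.25% = 0.0125.
Each month: B ← B·(1+r) − $1,620.00.
Month 1: interest $256.88; balance after payment $19,186.88.
Month 2: interest $239.84; balance after payment $17,806.71.
Month 3: interest $222.58; balance after payment $16,409.29.

$16,409.29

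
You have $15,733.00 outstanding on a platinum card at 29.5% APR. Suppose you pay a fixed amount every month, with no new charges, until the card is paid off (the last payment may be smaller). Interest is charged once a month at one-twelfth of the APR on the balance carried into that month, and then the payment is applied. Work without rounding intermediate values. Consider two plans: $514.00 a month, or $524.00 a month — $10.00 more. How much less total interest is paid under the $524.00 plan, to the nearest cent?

Monthly rate r = 29.5%/12 = 2.45833% = 0.0245833.
At $514.00/mo: n = ⌈−ln(1 − rB₀/P)/ln(1+r)⌉ = 58 payments (last $253.84); total interest = total paid − $15,733.00 = $13,818.84.
At $524.00/mo: 56 payments (last $89.33); total interest $13,176.33.
Interest saved = $13,818.84 − $13,176.33 = $642.51.

$642.51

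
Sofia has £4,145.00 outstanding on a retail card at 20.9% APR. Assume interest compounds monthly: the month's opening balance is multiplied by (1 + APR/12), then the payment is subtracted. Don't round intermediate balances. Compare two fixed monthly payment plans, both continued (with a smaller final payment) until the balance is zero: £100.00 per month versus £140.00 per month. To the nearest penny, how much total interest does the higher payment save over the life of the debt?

Monthly rate r = 20.9%/12 = 1.74167% = 0.0174167.
At £100.00/mo: n = ⌈−ln(1 − rB₀/P)/ln(1+r)⌉ = 75 payments (last £12.32); total interest = total paid − £4,145.00 = £3,267.32.
At £140.00/mo: 42 payments (last £138.08); total interest £1,733.08.
Interest saved = £3,267.32 − £1,733.08 = £1,534.24.

£1,534.24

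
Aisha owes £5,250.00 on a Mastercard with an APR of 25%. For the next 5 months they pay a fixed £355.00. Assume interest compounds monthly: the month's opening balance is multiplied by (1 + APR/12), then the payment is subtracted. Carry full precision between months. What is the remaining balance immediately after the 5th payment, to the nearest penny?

£3,969.63

Monthly rate r = 25%/12 = 2.08333% = 0.0208333.
Each month: B ← B·(1+r) − £355.00.
Month 1: interest £109.38; balance after payment £5,004.38.
Month 2: interest £104.26; balance after payment £4,753.63.
Month 3: interest £99.03; balance after payment £4,497.67.
Month 4: interest £93.70; balance after payment £4,236.37.
Month 5: interest £88.26; balance after payment £3,969.63.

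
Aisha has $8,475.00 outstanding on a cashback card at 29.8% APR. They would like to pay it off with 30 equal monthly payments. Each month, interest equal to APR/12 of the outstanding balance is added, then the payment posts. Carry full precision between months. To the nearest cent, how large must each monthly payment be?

Monthly rate r = 29.8%/12 = 2.48333% = 0.0248333.
Level-payment amortization: P = B₀·r / (1 − (1+r)^(−n)) = 8475.00·0.0248333 / (1 − 1.02483^(−30)).
Denominator 1 − (1+r)^(−30) = 0.520925869.
P = 210.462 / 0.520925869 ≈ 404.02.

$404.02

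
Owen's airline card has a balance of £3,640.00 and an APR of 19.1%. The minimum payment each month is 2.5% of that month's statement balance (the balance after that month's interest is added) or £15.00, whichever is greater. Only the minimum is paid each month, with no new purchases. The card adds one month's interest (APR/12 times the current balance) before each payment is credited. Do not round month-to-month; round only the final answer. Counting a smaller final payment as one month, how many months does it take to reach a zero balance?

254 months

Monthly rate r = 19.1%/12 = 1.59167% = 0.0159167.
While 2.5% of the post-interest balance exceeds £15.00, each month B ← (B·(1+r))·(1 − 0.025), i.e. B shrinks by the factor (1+r)·0.975 = 0.99052.
This holds for months 1–191. Entering month 192 the balance is £590.03; 2.5% of the post-interest balance is now below £15.00, so the flat £15.00 minimum applies from here.
From month 192 a fixed £15.00 at rate r clears £590.03 in 63 more payments. Total: 191 + 63 = 254 months.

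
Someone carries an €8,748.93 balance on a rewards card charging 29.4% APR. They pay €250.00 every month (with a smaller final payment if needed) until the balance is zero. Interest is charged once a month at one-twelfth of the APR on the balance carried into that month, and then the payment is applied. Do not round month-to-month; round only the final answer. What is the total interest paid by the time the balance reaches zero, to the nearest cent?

Monthly rate r = 29.4%/12 = 2.45% = 0.0245.
Payoff takes n = ⌈−ln(1 − rB₀/P)/ln(1+r)⌉ = ⌈80.467⌉ = 81 payments; the last is €117.49.
Total paid = 80·€250.00 + €117.49 = €20,117.49.
Total interest = total paid − principal = €20,117.49 − €8,748.93 = €11,368.56.

€11,368.56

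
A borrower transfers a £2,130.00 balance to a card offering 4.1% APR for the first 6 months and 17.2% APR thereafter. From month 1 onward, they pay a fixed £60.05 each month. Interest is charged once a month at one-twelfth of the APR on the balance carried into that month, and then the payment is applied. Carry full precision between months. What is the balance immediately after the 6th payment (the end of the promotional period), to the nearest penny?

Promo months 1–6 at r₀ = 4.1%/12 = 0.00341667; months 7+ at r₁ = 17.2%/12 = 0.0143333.
After month 6: iterate B ← B·(1+r₀) − £60.05 for 6 months → £1,810.65.

£1,810.65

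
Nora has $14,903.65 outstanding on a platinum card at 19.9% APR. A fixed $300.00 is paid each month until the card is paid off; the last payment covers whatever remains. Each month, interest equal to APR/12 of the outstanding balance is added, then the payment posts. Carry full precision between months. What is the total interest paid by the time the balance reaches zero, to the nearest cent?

$16,768.35

Monthly rate r = 19.9%/12 = 1.65833% = 0.0165833.
Payoff takes n = ⌈−ln(1 − rB₀/P)/ln(1+r)⌉ = ⌈105.571⌉ = 106 payments; the last is $172.00.
Total paid = 105·$300.00 + $172.00 = $31,672.00.
Total interest = total paid − principal = $31,672.00 − $14,903.65 = $16,768.35.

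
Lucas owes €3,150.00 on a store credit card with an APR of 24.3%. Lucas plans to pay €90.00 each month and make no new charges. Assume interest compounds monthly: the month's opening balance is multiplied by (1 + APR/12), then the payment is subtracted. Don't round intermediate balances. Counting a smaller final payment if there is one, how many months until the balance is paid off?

62 payments

Monthly rate r = 24.3%/12 = 2.025% = 0.02025.
Recurrence: B ← B·(1+r) − €90.00.
Month 1: interest €63.79; balance after payment €3,123.79.
Month 2: interest €63.26; balance after payment €3,097.04.
Closed form: n = −ln(1 − rB₀/P)/ln(1+r) = −ln(0.29125)/ln(1.02025) ≈ 61.532, so the balance reaches zero during payment 62.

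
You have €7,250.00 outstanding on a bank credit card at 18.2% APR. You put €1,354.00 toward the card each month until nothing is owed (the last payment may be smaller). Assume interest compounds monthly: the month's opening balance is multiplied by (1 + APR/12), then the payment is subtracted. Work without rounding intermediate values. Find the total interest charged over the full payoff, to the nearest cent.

€370.94

Monthly rate r = 18.2%/12 = 1.51667% = 0.0151667.
Payoff takes n = ⌈−ln(1 − rB₀/P)/ln(1+r)⌉ = ⌈5.627⌉ = 6 payments; the last is €850.94.
Total paid = 5·€1,354.00 + €850.94 = €7,620.94.
Total interest = total paid − principal = €7,620.94 − €7,250.00 = €370.94.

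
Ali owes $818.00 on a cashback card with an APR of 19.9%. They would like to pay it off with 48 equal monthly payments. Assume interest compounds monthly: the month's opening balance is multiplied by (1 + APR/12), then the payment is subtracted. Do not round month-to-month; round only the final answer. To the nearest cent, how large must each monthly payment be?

Monthly rate r = 19.9%/12 = 1.65833% = 0.0165833.
Level-payment amortization: P = B₀·r / (1 − (1+r)^(−n)) = 818.00·0.0165833 / (1 − 1.01658^(−48)).
Denominator 1 − (1+r)^(−48) = 0.545915469.
P = 13.5652 / 0.545915469 ≈ 24.85.

$24.85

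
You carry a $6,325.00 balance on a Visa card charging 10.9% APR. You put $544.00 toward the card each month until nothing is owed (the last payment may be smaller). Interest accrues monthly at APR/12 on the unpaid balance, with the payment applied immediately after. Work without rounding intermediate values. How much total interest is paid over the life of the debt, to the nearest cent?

Monthly rate r = 10.9%/12 = 0.908333% = 0.00908333.
Payoff takes n = ⌈−ln(1 − rB₀/P)/ln(1+r)⌉ = ⌈12.343⌉ = 13 payments; the last is $187.41.
Total paid = 12·$544.00 + $187.41 = $6,715.41.
Total interest = total paid − principal = $6,715.41 − $6,325.00 = $390.41.

$390.41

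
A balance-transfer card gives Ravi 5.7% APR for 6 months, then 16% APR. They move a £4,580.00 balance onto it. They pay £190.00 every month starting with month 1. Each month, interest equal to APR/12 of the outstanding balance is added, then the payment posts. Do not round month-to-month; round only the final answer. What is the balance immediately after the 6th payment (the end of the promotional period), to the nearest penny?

Promo months 1–6 at r₀ = 5.7%/12 = 0.00475; months 7+ at r₁ = 16%/12 = 0.0133333.
After month 6: iterate B ← B·(1+r₀) − £190.00 for 6 months → £3,558.47.

£3,558.47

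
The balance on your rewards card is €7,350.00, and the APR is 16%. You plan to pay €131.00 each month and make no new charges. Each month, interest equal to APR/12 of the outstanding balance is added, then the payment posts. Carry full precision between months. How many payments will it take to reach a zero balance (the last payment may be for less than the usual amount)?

Monthly rate r = 16%/12 = 1.33333% = 0.0133333.
Recurrence: B ← B·(1+r) − €131.00.
Month 1: interest €98.00; balance after payment €7,317.00.
Month 2: interest €97.56; balance after payment €7,283.56.
Closed form: n = −ln(1 − rB₀/P)/ln(1+r) = −ln(0.25191)/ln(1.01333) ≈ 104.090, so the balance reaches zero during payment 105.

105 payments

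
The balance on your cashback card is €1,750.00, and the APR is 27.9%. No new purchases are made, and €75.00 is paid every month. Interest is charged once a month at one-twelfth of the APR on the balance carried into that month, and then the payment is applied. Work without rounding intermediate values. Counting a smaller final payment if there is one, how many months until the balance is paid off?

Monthly rate r = 27.9%/12 = 2.325% = 0.02325.
Recurrence: B ← B·(1+r) − €75.00.
Month 1: interest €40.69; balance after payment €1,715.69.
Month 2: interest €39.89; balance after payment €1,680.58.
Closed form: n = −ln(1 − rB₀/P)/ln(1+r) = −ln(0.4575)/ln(1.02325) ≈ 34.023, so the balance reaches zero during payment 35.

35 months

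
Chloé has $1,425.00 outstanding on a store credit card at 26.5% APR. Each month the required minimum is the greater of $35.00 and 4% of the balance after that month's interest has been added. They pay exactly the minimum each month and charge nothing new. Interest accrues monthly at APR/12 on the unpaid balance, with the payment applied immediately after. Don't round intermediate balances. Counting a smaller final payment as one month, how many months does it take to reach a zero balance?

Monthly rate r = 26.5%/12 = 2.20833% = 0.0220833.
While 4% of the post-interest balance exceeds $35.00, each month B ← (B·(1+r))·(1 − 0.04), i.e. B shrinks by the factor (1+r)·0.96 = 0.9812.
This holds for months 1–27. Entering month 28 the balance is $853.63; 4% of the post-interest balance is now below $35.00, so the flat $35.00 minimum applies from here.
From month 28 a fixed $35.00 at rate r clears $853.63 in 36 more payments. Total: 27 + 36 = 63 months.

63 months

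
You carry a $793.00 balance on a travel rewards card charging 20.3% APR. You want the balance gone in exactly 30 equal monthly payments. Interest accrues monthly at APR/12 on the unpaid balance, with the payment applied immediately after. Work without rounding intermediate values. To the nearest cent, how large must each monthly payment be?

$33.92

Monthly rate r = 20.3%/12 = 1.69167% = 0.0169167.
Level-payment amortization: P = B₀·r / (1 − (1+r)^(−n)) = 793.00·0.0169167 / (1 − 1.01692^(−30)).
Denominator 1 − (1+r)^(−30) = 0.395440509.
P = 13.4149 / 0.395440509 ≈ 33.92.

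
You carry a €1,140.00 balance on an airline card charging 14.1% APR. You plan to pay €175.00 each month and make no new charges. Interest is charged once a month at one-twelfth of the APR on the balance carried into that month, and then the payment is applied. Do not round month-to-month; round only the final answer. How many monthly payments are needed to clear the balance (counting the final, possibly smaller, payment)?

7 payments

Monthly rate r = 14.1%/12 = 1.175% = 0.01175.
Recurrence: B ← B·(1+r) − €175.00.
Month 1: interest €13.39; balance after payment €978.39.
Month 2: interest €11.50; balance after payment €814.89.
Closed form: n = −ln(1 − rB₀/P)/ln(1+r) = −ln(0.92346)/ln(1.01175) ≈ 6.817, so the balance reaches zero during payment 7.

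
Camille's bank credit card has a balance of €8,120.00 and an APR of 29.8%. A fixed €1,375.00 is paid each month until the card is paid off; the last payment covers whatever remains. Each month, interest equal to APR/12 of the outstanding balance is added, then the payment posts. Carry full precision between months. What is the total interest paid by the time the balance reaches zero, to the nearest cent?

€773.66

Monthly rate r = 29.8%/12 = 2.48333% = 0.0248333.
Payoff takes n = ⌈−ln(1 − rB₀/P)/ln(1+r)⌉ = ⌈6.465⌉ = 7 payments; the last is €643.66.
Total paid = 6·€1,375.00 + €643.66 = €8,893.66.
Total interest = total paid − principal = €8,893.66 − €8,120.00 = €773.66.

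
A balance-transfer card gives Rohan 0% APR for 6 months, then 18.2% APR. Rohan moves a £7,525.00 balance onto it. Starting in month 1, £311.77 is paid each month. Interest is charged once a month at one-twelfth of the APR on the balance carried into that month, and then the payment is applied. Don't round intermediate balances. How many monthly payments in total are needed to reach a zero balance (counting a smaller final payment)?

Promo months 1–6 at r₀ = 0%/12 = 0; months 7+ at r₁ = 18.2%/12 = 0.0151667.
After month 6 (no interest yet): B = £7,525.00 − 6·£311.77 = £5,654.38.
Then at r₁ with £311.77/mo: n₂ = −ln(1 − r₁·B/P)/ln(1+r₁) ≈ 21.37 → 22 more payments.

28 months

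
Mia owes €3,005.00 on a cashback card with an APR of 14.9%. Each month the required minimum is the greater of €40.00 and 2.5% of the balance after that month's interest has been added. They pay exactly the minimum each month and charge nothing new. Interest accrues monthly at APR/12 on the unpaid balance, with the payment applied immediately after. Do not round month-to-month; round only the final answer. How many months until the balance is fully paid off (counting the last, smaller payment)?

105 months

Monthly rate r = 14.9%/12 = 1.24167% = 0.0124167.
While 2.5% of the post-interest balance exceeds €40.00, each month B ← (B·(1+r))·(1 − 0.025), i.e. B shrinks by the factor (1+r)·0.975 = 0.98711.
This holds for months 1–50. Entering month 51 the balance is €1,570.51; 2.5% of the post-interest balance is now below €40.00, so the flat €40.00 minimum applies from here.
From month 51 a fixed €40.00 at rate r clears €1,570.51 in 55 more payments. Total: 50 + 55 = 105 months.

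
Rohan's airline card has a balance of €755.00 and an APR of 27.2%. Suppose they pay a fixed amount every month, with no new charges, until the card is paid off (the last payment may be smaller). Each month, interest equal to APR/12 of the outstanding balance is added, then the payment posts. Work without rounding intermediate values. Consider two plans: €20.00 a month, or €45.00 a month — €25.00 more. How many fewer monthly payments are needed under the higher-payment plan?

65 fewer payments

Monthly rate r = 27.2%/12 = 2.26667% = 0.0226667.
At €20.00/mo: n = ⌈−ln(1 − rB₀/P)/ln(1+r)⌉ = 87 payments (last €7.24); total interest = total paid − €755.00 = €972.24.
At €45.00/mo: 22 payments (last €15.83); total interest €205.83.
Payments saved = 87 − 22 = 65.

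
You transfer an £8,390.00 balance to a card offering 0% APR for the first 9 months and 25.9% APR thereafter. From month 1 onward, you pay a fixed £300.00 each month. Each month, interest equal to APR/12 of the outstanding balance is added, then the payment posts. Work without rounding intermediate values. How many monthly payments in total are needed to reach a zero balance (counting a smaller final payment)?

Promo months 1–9 at r₀ = 0%/12 = 0; months 10+ at r₁ = 25.9%/12 = 0.0215833.
After month 9 (no interest yet): B = £8,390.00 − 9·£300.00 = £5,690.00.
Then at r₁ with £300.00/mo: n₂ = −ln(1 − r₁·B/P)/ln(1+r₁) ≈ 24.66 → 25 more payments.

34 months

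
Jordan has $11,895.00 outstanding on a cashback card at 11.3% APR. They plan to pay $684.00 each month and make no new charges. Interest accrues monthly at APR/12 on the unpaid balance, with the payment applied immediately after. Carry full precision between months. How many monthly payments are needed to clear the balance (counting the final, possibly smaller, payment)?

Monthly rate r = 11.3%/12 = 0.941667% = 0.00941667.
Recurrence: B ← B·(1+r) − $684.00.
Month 1: interest $112.01; balance after payment $11,323.01.
Month 2: interest $106.63; balance after payment $10,745.64.
Closed form: n = −ln(1 − rB₀/P)/ln(1+r) = −ln(0.83624)/ln(1.00942) ≈ 19.081, so the balance reaches zero during payment 20.

20 payments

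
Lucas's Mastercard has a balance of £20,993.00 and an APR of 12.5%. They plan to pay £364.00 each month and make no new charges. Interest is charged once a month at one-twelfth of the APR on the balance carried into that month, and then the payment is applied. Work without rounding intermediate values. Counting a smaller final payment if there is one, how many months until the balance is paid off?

89 payments

Monthly rate r = 12.5%/12 = 1.04167% = 0.0104167.
Recurrence: B ← B·(1+r) − £364.00.
Month 1: interest £218.68; balance after payment £20,847.68.
Month 2: interest £217.16; balance after payment £20,700.84.
Closed form: n = −ln(1 − rB₀/P)/ln(1+r) = −ln(0.39924)/ln(1.01042) ≈ 88.605, so the balance reaches zero during payment 89.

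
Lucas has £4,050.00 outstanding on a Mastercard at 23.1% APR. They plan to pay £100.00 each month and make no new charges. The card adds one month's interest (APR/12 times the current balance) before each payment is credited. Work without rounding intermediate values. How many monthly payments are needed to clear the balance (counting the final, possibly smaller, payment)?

80 months

Monthly rate r = 23.1%/12 = 1.925% = 0.01925.
Recurrence: B ← B·(1+r) − £100.00.
Month 1: interest £77.96; balance after payment £4,027.96.
Month 2: interest £77.54; balance after payment £4,005.50.
Closed form: n = −ln(1 − rB₀/P)/ln(1+r) = −ln(0.22037)/ln(1.01925) ≈ 79.321, so the balance reaches zero during payment 80.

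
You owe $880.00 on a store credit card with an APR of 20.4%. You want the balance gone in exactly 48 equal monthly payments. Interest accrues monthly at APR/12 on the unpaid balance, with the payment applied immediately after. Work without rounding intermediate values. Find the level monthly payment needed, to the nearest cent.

Monthly rate r = 20.4%/12 = 1.7% = 0.017.
Level-payment amortization: P = B₀·r / (1 − (1+r)^(−n)) = 880.00·0.017 / (1 − 1.017^(−48)).
Denominator 1 − (1+r)^(−48) = 0.554759912.
P = 14.96 / 0.554759912 ≈ 26.97.

$26.97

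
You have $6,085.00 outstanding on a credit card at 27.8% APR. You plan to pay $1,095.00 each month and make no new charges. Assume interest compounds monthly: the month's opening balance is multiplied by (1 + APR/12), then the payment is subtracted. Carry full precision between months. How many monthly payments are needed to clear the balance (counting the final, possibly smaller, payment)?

Monthly rate r = 27.8%/12 = 2.31667% = 0.0231667.
Recurrence: B ← B·(1+r) − $1,095.00.
Month 1: interest $140.97; balance after payment $5,130.97.
Month 2: interest $118.87; balance after payment $4,154.84.
Closed form: n = −ln(1 − rB₀/P)/ln(1+r) = −ln(0.87126)/ln(1.02317) ≈ 6.017, so the balance reaches zero during payment 7.

7 payments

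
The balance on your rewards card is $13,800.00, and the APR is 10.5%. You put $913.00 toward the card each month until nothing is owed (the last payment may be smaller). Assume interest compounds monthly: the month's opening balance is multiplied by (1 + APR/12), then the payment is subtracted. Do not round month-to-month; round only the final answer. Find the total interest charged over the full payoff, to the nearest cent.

$1,067.43

Monthly rate r = 10.5%/12 = 0.875% = 0.00875.
Payoff takes n = ⌈−ln(1 − rB₀/P)/ln(1+r)⌉ = ⌈16.283⌉ = 17 payments; the last is $259.43.
Total paid = 16·$913.00 + $259.43 = $14,867.43.
Total interest = total paid − principal = $14,867.43 − $13,800.00 = $1,067.43.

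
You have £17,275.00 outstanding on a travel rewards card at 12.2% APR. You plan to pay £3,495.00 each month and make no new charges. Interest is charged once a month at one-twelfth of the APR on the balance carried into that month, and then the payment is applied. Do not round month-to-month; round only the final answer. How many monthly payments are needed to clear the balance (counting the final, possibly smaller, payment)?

6 payments

Monthly rate r = 12.2%/12 = 1.01667% = 0.0101667.
Recurrence: B ← B·(1+r) − £3,495.00.
Month 1: interest £175.63; balance after payment £13,955.63.
Month 2: interest £141.88; balance after payment £10,602.51.
Month 3: interest £107.79; balance after payment £7,215.30.
Month 4: interest £73.36; balance after payment £3,793.66.
Month 5: interest £38.57; balance after payment £337.23.
Month 6: interest £3.43; balance after payment £0.00.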